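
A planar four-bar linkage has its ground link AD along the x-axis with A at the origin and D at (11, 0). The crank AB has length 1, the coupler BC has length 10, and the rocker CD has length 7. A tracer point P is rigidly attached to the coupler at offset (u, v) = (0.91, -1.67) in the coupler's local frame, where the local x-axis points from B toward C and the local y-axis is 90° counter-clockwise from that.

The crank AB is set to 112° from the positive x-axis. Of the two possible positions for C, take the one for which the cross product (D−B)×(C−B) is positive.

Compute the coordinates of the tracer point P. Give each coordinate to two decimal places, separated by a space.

A=(0,0), D=(11.00,0)
B = A + 1.00·(cos112°, sin112°) = (-0.3746, 0.9272)
|BD| = 11.4123
circle(B,10.00) ∩ circle(D,7.00): a=7.9406, h=6.0784
  candidates: C₊=(8.0336,6.3404) cross=69.369; C₋=(7.0459,-5.7763) cross=-69.369
  mode + wants cross > 0 → take C=(8.0336,6.3404) (cross=69.369)
ex = (C−B)/|BC| = (0.8408,0.5413); ey = (-0.5413,0.8408)
P = B + 0.91·ex + -1.67·ey = (1.2945,0.0156)

1.29 0.02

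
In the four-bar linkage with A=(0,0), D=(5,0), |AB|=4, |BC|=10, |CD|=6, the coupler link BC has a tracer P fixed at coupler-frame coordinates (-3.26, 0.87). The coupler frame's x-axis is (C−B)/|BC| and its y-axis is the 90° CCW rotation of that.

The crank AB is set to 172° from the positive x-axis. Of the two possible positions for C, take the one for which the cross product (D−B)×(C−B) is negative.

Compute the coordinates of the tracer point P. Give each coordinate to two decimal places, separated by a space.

A=(0,0), D=(5.00,0)
B = A + 4.00·(cos172°, sin172°) = (-3.9611, 0.5567)
|BD| = 8.9783
circle(B,10.00) ∩ circle(D,6.00): a=8.0533, h=5.9283
  candidates: C₊=(4.4443,5.9742) cross=53.226; C₋=(3.7092,-5.8595) cross=-53.226
  mode - wants cross < 0 → take C=(3.7092,-5.8595) (cross=-53.226)
ex = (C−B)/|BC| = (0.7670,-0.6416); ey = (0.6416,0.7670)
P = B + -3.26·ex + 0.87·ey = (-5.9034,3.3157)

-5.90 3.32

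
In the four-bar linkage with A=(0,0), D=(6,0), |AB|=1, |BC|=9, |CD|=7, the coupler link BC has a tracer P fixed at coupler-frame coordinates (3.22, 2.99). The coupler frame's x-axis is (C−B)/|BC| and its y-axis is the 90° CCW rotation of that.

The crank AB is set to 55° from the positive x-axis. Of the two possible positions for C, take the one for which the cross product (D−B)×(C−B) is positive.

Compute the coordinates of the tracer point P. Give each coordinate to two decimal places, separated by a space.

0.93 5.20

A=(0,0), D=(6.00,0)
B = A + 1.00·(cos55°, sin55°) = (0.5736, 0.8192)
|BD| = 5.4879
circle(B,9.00) ∩ circle(D,7.00): a=5.6595, h=6.9979
  candidates: C₊=(7.2142,6.8939) cross=38.404; C₋=(5.1251,-6.9451) cross=-38.404
  mode + wants cross > 0 → take C=(7.2142,6.8939) (cross=38.404)
ex = (C−B)/|BC| = (0.7378,0.6750); ey = (-0.6750,0.7378)
P = B + 3.22·ex + 2.99·ey = (0.9313,5.1987)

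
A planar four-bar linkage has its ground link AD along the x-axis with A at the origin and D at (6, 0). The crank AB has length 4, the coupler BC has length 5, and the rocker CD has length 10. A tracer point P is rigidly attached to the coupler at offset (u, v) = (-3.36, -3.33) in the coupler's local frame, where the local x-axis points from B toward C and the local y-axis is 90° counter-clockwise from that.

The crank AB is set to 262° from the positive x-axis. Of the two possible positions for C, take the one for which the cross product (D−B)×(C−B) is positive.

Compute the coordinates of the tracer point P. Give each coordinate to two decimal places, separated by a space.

4.17 -4.11

A=(0,0), D=(6.00,0)
B = A + 4.00·(cos262°, sin262°) = (-0.5567, -3.9611)
|BD| = 7.6603
circle(B,5.00) ∩ circle(D,10.00): a=-1.0652, h=4.8852
  candidates: C₊=(-3.9945,-0.3305) cross=37.422; C₋=(1.0577,-8.6933) cross=-37.422
  mode + wants cross > 0 → take C=(-3.9945,-0.3305) (cross=37.422)
ex = (C−B)/|BC| = (-0.6876,0.7261); ey = (-0.7261,-0.6876)
P = B + -3.36·ex + -3.33·ey = (4.1715,-4.1112)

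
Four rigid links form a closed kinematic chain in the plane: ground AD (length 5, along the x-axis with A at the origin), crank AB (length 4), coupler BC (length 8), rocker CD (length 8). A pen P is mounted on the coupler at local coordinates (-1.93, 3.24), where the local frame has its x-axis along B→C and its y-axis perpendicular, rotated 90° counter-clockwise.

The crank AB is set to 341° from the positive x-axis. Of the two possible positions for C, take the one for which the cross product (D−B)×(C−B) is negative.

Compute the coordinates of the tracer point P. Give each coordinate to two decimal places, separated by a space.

A=(0,0), D=(5.00,0)
B = A + 4.00·(cos341°, sin341°) = (3.7821, -1.3023)
|BD| = 1.7830
circle(B,8.00) ∩ circle(D,8.00): a=0.8915, h=7.9502
  candidates: C₊=(-1.4155,4.7793) cross=14.176; C₋=(10.1976,-6.0816) cross=-14.176
  mode - wants cross < 0 → take C=(10.1976,-6.0816) (cross=-14.176)
ex = (C−B)/|BC| = (0.8019,-0.5974); ey = (0.5974,0.8019)
P = B + -1.93·ex + 3.24·ey = (4.1700,2.4490)

4.17 2.45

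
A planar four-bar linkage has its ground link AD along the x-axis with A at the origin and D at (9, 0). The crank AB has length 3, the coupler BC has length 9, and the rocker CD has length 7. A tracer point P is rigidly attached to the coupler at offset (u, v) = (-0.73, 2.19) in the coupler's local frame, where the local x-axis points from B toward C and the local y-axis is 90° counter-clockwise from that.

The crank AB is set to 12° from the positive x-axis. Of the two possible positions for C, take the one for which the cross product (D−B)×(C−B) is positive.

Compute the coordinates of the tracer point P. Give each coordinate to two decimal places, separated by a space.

A=(0,0), D=(9.00,0)
B = A + 3.00·(cos12°, sin12°) = (2.9344, 0.6237)
|BD| = 6.0975
circle(B,9.00) ∩ circle(D,7.00): a=5.6728, h=6.9871
  candidates: C₊=(9.2922,6.9939) cross=42.604; C₋=(7.8627,-6.9070) cross=-42.604
  mode + wants cross > 0 → take C=(9.2922,6.9939) (cross=42.604)
ex = (C−B)/|BC| = (0.7064,0.7078); ey = (-0.7078,0.7064)
P = B + -0.73·ex + 2.19·ey = (0.8687,1.6541)

0.87 1.65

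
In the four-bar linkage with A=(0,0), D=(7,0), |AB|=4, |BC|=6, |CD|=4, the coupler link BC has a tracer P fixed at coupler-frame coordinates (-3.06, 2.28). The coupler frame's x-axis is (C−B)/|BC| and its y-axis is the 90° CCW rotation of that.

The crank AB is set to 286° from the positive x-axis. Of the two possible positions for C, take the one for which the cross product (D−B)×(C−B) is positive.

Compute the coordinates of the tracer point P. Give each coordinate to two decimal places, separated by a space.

-2.17 -5.81

A=(0,0), D=(7.00,0)
B = A + 4.00·(cos286°, sin286°) = (1.1025, -3.8450)
|BD| = 7.0402
circle(B,6.00) ∩ circle(D,4.00): a=4.9405, h=3.4046
  candidates: C₊=(3.3817,1.7052) cross=23.969; C₋=(7.1006,-3.9987) cross=-23.969
  mode + wants cross > 0 → take C=(3.3817,1.7052) (cross=23.969)
ex = (C−B)/|BC| = (0.3799,0.9250); ey = (-0.9250,0.3799)
P = B + -3.06·ex + 2.28·ey = (-2.1689,-5.8096)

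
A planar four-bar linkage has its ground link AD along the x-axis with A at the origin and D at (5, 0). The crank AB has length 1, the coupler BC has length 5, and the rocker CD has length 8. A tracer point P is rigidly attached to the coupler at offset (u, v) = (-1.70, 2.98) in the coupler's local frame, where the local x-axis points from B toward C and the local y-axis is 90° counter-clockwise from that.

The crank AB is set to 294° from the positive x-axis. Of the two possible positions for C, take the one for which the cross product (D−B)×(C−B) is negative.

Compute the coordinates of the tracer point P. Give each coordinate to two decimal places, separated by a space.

A=(0,0), D=(5.00,0)
B = A + 1.00·(cos294°, sin294°) = (0.4067, -0.9135)
|BD| = 4.6832
circle(B,5.00) ∩ circle(D,8.00): a=-1.8222, h=4.6561
  candidates: C₊=(-2.2887,3.2977) cross=21.806; C₋=(-0.4722,-5.8357) cross=-21.806
  mode - wants cross < 0 → take C=(-0.4722,-5.8357) (cross=-21.806)
ex = (C−B)/|BC| = (-0.1758,-0.9844); ey = (0.9844,-0.1758)
P = B + -1.70·ex + 2.98·ey = (3.6392,0.2362)

3.64 0.24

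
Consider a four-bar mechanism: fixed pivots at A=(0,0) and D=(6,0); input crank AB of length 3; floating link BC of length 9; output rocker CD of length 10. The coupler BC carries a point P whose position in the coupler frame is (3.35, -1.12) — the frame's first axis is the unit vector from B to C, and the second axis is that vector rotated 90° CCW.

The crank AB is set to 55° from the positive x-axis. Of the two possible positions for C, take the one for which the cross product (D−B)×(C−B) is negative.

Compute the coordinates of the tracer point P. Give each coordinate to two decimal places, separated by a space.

A=(0,0), D=(6.00,0)
B = A + 3.00·(cos55°, sin55°) = (1.7207, 2.4575)
|BD| = 4.9347
circle(B,9.00) ∩ circle(D,10.00): a=0.5422, h=8.9837
  candidates: C₊=(6.6647,9.9779) cross=44.332; C₋=(-2.2829,-5.6030) cross=-44.332
  mode - wants cross < 0 → take C=(-2.2829,-5.6030) (cross=-44.332)
ex = (C−B)/|BC| = (-0.4448,-0.8956); ey = (0.8956,-0.4448)
P = B + 3.35·ex + -1.12·ey = (-0.7726,-0.0446)

-0.77 -0.04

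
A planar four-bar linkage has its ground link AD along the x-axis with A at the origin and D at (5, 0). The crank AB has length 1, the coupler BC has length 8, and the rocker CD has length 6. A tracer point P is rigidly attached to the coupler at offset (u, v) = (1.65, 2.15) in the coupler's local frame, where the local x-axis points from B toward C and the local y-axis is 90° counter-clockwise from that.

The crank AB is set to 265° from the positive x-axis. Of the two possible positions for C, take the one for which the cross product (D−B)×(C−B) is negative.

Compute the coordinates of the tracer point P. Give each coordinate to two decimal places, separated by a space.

A=(0,0), D=(5.00,0)
B = A + 1.00·(cos265°, sin265°) = (-0.0872, -0.9962)
|BD| = 5.1838
circle(B,8.00) ∩ circle(D,6.00): a=5.2926, h=5.9990
  candidates: C₊=(3.9540,5.9081) cross=31.098; C₋=(6.2597,-5.8663) cross=-31.098
  mode - wants cross < 0 → take C=(6.2597,-5.8663) (cross=-31.098)
ex = (C−B)/|BC| = (0.7934,-0.6088); ey = (0.6088,0.7934)
P = B + 1.65·ex + 2.15·ey = (2.5307,-0.2949)

2.53 -0.29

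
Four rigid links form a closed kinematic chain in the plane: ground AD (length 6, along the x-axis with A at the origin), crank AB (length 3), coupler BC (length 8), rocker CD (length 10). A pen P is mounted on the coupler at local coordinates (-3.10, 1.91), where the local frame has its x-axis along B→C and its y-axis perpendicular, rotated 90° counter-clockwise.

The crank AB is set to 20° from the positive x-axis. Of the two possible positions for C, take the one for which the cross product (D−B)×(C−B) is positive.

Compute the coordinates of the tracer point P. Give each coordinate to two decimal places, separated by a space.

1.46 -2.35

A=(0,0), D=(6.00,0)
B = A + 3.00·(cos20°, sin20°) = (2.8191, 1.0261)
|BD| = 3.3423
circle(B,8.00) ∩ circle(D,10.00): a=-3.7143, h=7.0855
  candidates: C₊=(1.4593,8.9096) cross=23.682; C₋=(-2.8911,-4.5770) cross=-23.682
  mode + wants cross > 0 → take C=(1.4593,8.9096) (cross=23.682)
ex = (C−B)/|BC| = (-0.1700,0.9854); ey = (-0.9854,-0.1700)
P = B + -3.10·ex + 1.91·ey = (1.4638,-2.3535)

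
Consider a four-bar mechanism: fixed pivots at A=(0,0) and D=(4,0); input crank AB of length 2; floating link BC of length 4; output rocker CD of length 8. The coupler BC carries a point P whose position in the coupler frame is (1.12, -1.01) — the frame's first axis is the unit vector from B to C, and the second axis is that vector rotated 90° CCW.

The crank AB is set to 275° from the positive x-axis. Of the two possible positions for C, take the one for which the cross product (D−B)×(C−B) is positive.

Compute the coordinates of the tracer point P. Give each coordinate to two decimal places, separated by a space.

-0.87 -0.91

A=(0,0), D=(4.00,0)
B = A + 2.00·(cos275°, sin275°) = (0.1743, -1.9924)
|BD| = 4.3134
circle(B,4.00) ∩ circle(D,8.00): a=-3.4073, h=2.0952
  candidates: C₊=(-3.8156,-1.7079) cross=9.038; C₋=(-1.8799,-5.4246) cross=-9.038
  mode + wants cross > 0 → take C=(-3.8156,-1.7079) (cross=9.038)
ex = (C−B)/|BC| = (-0.9975,0.0711); ey = (-0.0711,-0.9975)
P = B + 1.12·ex + -1.01·ey = (-0.8710,-0.9053)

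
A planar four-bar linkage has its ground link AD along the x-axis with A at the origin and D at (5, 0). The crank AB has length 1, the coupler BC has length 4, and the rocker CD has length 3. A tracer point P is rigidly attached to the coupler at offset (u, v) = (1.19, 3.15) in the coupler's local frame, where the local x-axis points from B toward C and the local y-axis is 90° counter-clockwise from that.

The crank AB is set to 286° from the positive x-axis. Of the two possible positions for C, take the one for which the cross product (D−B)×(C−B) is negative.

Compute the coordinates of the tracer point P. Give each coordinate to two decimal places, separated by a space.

2.76 1.31

A=(0,0), D=(5.00,0)
B = A + 1.00·(cos286°, sin286°) = (0.2756, -0.9613)
|BD| = 4.8212
circle(B,4.00) ∩ circle(D,3.00): a=3.1365, h=2.4824
  candidates: C₊=(2.8543,2.0966) cross=11.968; C₋=(3.8441,-2.7684) cross=-11.968
  mode - wants cross < 0 → take C=(3.8441,-2.7684) (cross=-11.968)
ex = (C−B)/|BC| = (0.8921,-0.4518); ey = (0.4518,0.8921)
P = B + 1.19·ex + 3.15·ey = (2.7604,1.3113)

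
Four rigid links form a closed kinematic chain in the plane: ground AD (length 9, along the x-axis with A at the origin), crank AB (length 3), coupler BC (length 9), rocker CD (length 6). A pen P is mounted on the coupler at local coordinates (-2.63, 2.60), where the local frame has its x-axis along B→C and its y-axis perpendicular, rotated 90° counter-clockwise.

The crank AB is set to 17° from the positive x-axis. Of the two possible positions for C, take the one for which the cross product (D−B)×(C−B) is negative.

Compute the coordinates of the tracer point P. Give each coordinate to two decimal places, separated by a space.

3.15 4.56

A=(0,0), D=(9.00,0)
B = A + 3.00·(cos17°, sin17°) = (2.8689, 0.8771)
|BD| = 6.1935
circle(B,9.00) ∩ circle(D,6.00): a=6.7296, h=5.9760
  candidates: C₊=(10.3770,5.8399) cross=37.012; C₋=(8.6844,-5.9917) cross=-37.012
  mode - wants cross < 0 → take C=(8.6844,-5.9917) (cross=-37.012)
ex = (C−B)/|BC| = (0.6462,-0.7632); ey = (0.7632,0.6462)
P = B + -2.63·ex + 2.60·ey = (3.1538,4.5644)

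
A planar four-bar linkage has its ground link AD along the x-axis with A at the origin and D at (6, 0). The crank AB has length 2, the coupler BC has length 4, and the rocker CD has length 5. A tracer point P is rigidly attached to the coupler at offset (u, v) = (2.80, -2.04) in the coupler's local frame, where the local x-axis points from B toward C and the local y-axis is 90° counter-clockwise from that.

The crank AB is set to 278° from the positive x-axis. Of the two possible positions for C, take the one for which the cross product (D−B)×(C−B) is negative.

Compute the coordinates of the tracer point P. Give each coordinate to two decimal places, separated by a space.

1.34 -5.28

A=(0,0), D=(6.00,0)
B = A + 2.00·(cos278°, sin278°) = (0.2783, -1.9805)
|BD| = 6.0547
circle(B,4.00) ∩ circle(D,5.00): a=2.2841, h=3.2837
  candidates: C₊=(1.3627,1.8697) cross=19.882; C₋=(3.5110,-4.3364) cross=-19.882
  mode - wants cross < 0 → take C=(3.5110,-4.3364) (cross=-19.882)
ex = (C−B)/|BC| = (0.8082,-0.5890); ey = (0.5890,0.8082)
P = B + 2.80·ex + -2.04·ey = (1.3397,-5.2783)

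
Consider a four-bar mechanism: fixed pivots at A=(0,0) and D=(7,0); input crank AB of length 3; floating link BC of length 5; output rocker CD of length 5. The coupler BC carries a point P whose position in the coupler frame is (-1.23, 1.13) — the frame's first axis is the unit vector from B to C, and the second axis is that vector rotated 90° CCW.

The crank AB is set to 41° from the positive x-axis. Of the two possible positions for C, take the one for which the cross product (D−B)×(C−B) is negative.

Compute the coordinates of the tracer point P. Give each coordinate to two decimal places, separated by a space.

3.21 3.35

A=(0,0), D=(7.00,0)
B = A + 3.00·(cos41°, sin41°) = (2.2641, 1.9682)
|BD| = 5.1286
circle(B,5.00) ∩ circle(D,5.00): a=2.5643, h=4.2924
  candidates: C₊=(6.2793,4.9478) cross=22.014; C₋=(2.9848,-2.9796) cross=-22.014
  mode - wants cross < 0 → take C=(2.9848,-2.9796) (cross=-22.014)
ex = (C−B)/|BC| = (0.1441,-0.9896); ey = (0.9896,0.1441)
P = B + -1.23·ex + 1.13·ey = (3.2050,3.3482)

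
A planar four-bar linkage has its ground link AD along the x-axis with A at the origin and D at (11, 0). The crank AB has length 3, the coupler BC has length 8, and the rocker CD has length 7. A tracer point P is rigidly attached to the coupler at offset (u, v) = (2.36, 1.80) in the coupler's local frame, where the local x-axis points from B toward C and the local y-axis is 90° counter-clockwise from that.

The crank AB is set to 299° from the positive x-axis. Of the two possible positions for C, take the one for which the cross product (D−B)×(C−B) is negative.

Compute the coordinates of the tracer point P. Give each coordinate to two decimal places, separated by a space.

4.39 -2.20

A=(0,0), D=(11.00,0)
B = A + 3.00·(cos299°, sin299°) = (1.4544, -2.6239)
|BD| = 9.8996
circle(B,8.00) ∩ circle(D,7.00): a=5.7074, h=5.6058
  candidates: C₊=(5.4719,4.2942) cross=55.496; C₋=(8.4435,-6.5165) cross=-55.496
  mode - wants cross < 0 → take C=(8.4435,-6.5165) (cross=-55.496)
ex = (C−B)/|BC| = (0.8736,-0.4866); ey = (0.4866,0.8736)
P = B + 2.36·ex + 1.80·ey = (4.3921,-2.1996)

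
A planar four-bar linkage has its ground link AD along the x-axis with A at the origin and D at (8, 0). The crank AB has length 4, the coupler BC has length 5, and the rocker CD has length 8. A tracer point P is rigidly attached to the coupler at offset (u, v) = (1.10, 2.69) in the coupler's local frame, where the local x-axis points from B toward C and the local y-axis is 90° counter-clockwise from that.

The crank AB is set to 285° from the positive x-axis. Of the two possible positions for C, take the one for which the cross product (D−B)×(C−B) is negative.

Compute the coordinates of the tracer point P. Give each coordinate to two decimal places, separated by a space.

3.68 -2.65

A=(0,0), D=(8.00,0)
B = A + 4.00·(cos285°, sin285°) = (1.0353, -3.8637)
|BD| = 7.9646
circle(B,5.00) ∩ circle(D,8.00): a=1.5340, h=4.7589
  candidates: C₊=(0.0681,1.0419) cross=37.903; C₋=(4.6853,-7.2810) cross=-37.903
  mode - wants cross < 0 → take C=(4.6853,-7.2810) (cross=-37.903)
ex = (C−B)/|BC| = (0.7300,-0.6835); ey = (0.6835,0.7300)
P = B + 1.10·ex + 2.69·ey = (3.6768,-2.6518)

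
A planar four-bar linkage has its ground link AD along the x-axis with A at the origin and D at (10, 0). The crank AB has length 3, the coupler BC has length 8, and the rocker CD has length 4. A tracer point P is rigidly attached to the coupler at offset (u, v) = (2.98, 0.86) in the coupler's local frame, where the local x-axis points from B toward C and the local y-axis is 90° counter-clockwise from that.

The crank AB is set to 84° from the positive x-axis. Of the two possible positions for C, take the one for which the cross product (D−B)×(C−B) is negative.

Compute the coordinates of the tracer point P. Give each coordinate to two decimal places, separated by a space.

A=(0,0), D=(10.00,0)
B = A + 3.00·(cos84°, sin84°) = (0.3136, 2.9836)
|BD| = 10.1355
circle(B,8.00) ∩ circle(D,4.00): a=7.4357, h=2.9514
  candidates: C₊=(8.2886,3.6154) cross=29.914; C₋=(6.5510,-2.0259) cross=-29.914
  mode - wants cross < 0 → take C=(6.5510,-2.0259) (cross=-29.914)
ex = (C−B)/|BC| = (0.7797,-0.6262); ey = (0.6262,0.7797)
P = B + 2.98·ex + 0.86·ey = (3.1755,1.7881)

3.18 1.79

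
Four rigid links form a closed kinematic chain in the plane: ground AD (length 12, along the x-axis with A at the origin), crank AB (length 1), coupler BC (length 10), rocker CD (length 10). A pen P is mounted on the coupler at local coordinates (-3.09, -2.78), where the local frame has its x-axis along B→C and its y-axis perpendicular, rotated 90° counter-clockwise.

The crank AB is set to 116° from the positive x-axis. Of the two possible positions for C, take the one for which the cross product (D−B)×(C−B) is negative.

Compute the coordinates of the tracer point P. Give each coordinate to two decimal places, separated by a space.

-4.48 1.87

A=(0,0), D=(12.00,0)
B = A + 1.00·(cos116°, sin116°) = (-0.4384, 0.8988)
|BD| = 12.4708
circle(B,10.00) ∩ circle(D,10.00): a=6.2354, h=7.8179
  candidates: C₊=(6.3443,8.2470) cross=97.496; C₋=(5.2174,-7.3482) cross=-97.496
  mode - wants cross < 0 → take C=(5.2174,-7.3482) (cross=-97.496)
ex = (C−B)/|BC| = (0.5656,-0.8247); ey = (0.8247,0.5656)
P = B + -3.09·ex + -2.78·ey = (-4.4787,1.8748)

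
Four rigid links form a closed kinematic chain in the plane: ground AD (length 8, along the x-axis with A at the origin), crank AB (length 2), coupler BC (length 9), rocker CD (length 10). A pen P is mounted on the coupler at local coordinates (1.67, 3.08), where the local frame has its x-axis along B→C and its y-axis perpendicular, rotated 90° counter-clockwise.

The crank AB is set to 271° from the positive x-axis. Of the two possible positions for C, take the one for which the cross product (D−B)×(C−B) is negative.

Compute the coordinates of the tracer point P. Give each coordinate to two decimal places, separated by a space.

3.53 -1.71

A=(0,0), D=(8.00,0)
B = A + 2.00·(cos271°, sin271°) = (0.0349, -1.9997)
|BD| = 8.2123
circle(B,9.00) ∩ circle(D,10.00): a=2.9493, h=8.5030
  candidates: C₊=(0.8250,6.9656) cross=69.829; C₋=(4.9660,-9.5286) cross=-69.829
  mode - wants cross < 0 → take C=(4.9660,-9.5286) (cross=-69.829)
ex = (C−B)/|BC| = (0.5479,-0.8365); ey = (0.8365,0.5479)
P = B + 1.67·ex + 3.08·ey = (3.5265,-1.7092)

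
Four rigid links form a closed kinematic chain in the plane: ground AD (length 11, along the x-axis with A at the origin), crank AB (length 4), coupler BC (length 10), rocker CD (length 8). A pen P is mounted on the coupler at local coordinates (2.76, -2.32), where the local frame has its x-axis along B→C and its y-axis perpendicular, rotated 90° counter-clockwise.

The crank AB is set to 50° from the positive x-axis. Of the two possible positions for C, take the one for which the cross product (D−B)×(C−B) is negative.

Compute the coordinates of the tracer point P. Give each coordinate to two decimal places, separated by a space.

1.36 -0.33

A=(0,0), D=(11.00,0)
B = A + 4.00·(cos50°, sin50°) = (2.5712, 3.0642)
|BD| = 8.9685
circle(B,10.00) ∩ circle(D,8.00): a=6.4913, h=7.6068
  candidates: C₊=(11.2707,7.9954) cross=68.222; C₋=(6.0729,-6.3027) cross=-68.222
  mode - wants cross < 0 → take C=(6.0729,-6.3027) (cross=-68.222)
ex = (C−B)/|BC| = (0.3502,-0.9367); ey = (0.9367,0.3502)
P = B + 2.76·ex + -2.32·ey = (1.3645,-0.3335)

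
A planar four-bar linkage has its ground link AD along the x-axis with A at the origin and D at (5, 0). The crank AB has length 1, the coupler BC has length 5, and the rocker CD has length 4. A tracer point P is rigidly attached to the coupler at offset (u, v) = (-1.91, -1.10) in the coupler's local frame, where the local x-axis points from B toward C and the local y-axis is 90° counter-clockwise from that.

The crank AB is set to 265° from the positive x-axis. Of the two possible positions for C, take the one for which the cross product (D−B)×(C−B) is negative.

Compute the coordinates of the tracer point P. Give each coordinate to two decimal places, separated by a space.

-2.28 -0.80

A=(0,0), D=(5.00,0)
B = A + 1.00·(cos265°, sin265°) = (-0.0872, -0.9962)
|BD| = 5.1838
circle(B,5.00) ∩ circle(D,4.00): a=3.4600, h=3.6095
  candidates: C₊=(2.6147,3.2110) cross=18.711; C₋=(4.0020,-3.8735) cross=-18.711
  mode - wants cross < 0 → take C=(4.0020,-3.8735) (cross=-18.711)
ex = (C−B)/|BC| = (0.8178,-0.5755); ey = (0.5755,0.8178)
P = B + -1.91·ex + -1.10·ey = (-2.2822,-0.7967)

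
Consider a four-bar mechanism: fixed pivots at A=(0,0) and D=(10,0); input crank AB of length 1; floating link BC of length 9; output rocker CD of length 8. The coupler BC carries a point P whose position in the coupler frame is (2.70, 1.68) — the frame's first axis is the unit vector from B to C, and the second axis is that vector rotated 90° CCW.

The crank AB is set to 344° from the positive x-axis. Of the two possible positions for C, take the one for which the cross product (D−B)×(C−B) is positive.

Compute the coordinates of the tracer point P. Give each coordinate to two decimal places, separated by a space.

A=(0,0), D=(10.00,0)
B = A + 1.00·(cos344°, sin344°) = (0.9613, -0.2756)
|BD| = 9.0429
circle(B,9.00) ∩ circle(D,8.00): a=5.4614, h=7.1535
  candidates: C₊=(6.2021,7.0410) cross=64.689; C₋=(6.6382,-7.2594) cross=-64.689
  mode + wants cross > 0 → take C=(6.2021,7.0410) (cross=64.689)
ex = (C−B)/|BC| = (0.5823,0.8130); ey = (-0.8130,0.5823)
P = B + 2.70·ex + 1.68·ey = (1.1677,2.8977)

1.17 2.90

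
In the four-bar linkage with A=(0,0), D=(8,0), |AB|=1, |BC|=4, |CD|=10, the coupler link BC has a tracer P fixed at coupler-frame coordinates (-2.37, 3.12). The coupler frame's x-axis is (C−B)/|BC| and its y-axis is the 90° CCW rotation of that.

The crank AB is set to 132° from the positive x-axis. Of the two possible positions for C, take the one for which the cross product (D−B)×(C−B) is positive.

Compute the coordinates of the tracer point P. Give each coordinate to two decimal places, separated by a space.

A=(0,0), D=(8.00,0)
B = A + 1.00·(cos132°, sin132°) = (-0.6691, 0.7431)
|BD| = 8.7009
circle(B,4.00) ∩ circle(D,10.00): a=-0.4766, h=3.9715
  candidates: C₊=(-0.8048,4.7408) cross=34.556; C₋=(-1.4832,-3.1731) cross=-34.556
  mode + wants cross > 0 → take C=(-0.8048,4.7408) (cross=34.556)
ex = (C−B)/|BC| = (-0.0339,0.9994); ey = (-0.9994,-0.0339)
P = B + -2.37·ex + 3.12·ey = (-3.7070,-1.7313)

-3.71 -1.73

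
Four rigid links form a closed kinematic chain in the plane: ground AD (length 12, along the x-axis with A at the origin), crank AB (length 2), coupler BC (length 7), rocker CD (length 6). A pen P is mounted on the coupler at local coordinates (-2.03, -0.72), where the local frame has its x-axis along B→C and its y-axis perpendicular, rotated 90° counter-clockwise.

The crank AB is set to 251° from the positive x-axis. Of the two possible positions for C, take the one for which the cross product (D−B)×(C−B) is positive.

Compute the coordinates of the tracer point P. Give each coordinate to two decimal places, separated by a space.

A=(0,0), D=(12.00,0)
B = A + 2.00·(cos251°, sin251°) = (-0.6511, -1.8910)
|BD| = 12.7917
circle(B,7.00) ∩ circle(D,6.00): a=6.9040, h=1.1554
  candidates: C₊=(6.0062,0.2723) cross=14.780; C₋=(6.3478,-2.0131) cross=-14.780
  mode + wants cross > 0 → take C=(6.0062,0.2723) (cross=14.780)
ex = (C−B)/|BC| = (0.9510,0.3091); ey = (-0.3091,0.9510)
P = B + -2.03·ex + -0.72·ey = (-2.3592,-3.2032)

-2.36 -3.20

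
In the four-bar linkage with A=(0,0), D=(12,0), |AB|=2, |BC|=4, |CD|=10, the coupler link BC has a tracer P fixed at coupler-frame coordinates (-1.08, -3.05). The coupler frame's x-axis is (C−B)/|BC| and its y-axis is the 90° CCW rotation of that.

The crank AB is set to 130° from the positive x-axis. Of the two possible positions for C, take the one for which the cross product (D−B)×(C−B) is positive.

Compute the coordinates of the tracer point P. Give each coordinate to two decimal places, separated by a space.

A=(0,0), D=(12.00,0)
B = A + 2.00·(cos130°, sin130°) = (-1.2856, 1.5321)
|BD| = 13.3736
circle(B,4.00) ∩ circle(D,10.00): a=3.5463, h=1.8503
  candidates: C₊=(2.4494,2.9640) cross=24.746; C₋=(2.0254,-0.7123) cross=-24.746
  mode + wants cross > 0 → take C=(2.4494,2.9640) (cross=24.746)
ex = (C−B)/|BC| = (0.9337,0.3580); ey = (-0.3580,0.9337)
P = B + -1.08·ex + -3.05·ey = (-1.2022,-1.7024)

-1.20 -1.70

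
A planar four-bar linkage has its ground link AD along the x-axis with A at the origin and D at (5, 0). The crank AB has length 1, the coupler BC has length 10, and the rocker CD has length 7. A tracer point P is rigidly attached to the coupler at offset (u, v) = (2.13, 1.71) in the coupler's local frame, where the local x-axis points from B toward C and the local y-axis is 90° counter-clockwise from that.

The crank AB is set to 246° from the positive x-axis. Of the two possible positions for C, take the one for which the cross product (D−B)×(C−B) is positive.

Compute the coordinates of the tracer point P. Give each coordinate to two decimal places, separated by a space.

-0.44 1.82

A=(0,0), D=(5.00,0)
B = A + 1.00·(cos246°, sin246°) = (-0.4067, -0.9135)
|BD| = 5.4834
circle(B,10.00) ∩ circle(D,7.00): a=7.3921, h=6.7347
  candidates: C₊=(5.7600,6.9586) cross=36.929; C₋=(8.0041,-6.3226) cross=-36.929
  mode + wants cross > 0 → take C=(5.7600,6.9586) (cross=36.929)
ex = (C−B)/|BC| = (0.6167,0.7872); ey = (-0.7872,0.6167)
P = B + 2.13·ex + 1.71·ey = (-0.4394,1.8177)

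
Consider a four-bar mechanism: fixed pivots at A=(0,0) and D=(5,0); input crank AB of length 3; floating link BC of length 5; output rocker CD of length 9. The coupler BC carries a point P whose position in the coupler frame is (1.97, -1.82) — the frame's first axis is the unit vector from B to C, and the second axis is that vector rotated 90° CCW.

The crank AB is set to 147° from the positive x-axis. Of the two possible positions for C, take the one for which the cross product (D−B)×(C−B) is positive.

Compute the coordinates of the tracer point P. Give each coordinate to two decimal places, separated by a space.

-0.26 3.08

A=(0,0), D=(5.00,0)
B = A + 3.00·(cos147°, sin147°) = (-2.5160, 1.6339)
|BD| = 7.6916
circle(B,5.00) ∩ circle(D,9.00): a=0.2054, h=4.9958
  candidates: C₊=(-1.2540,6.4720) cross=38.425; C₋=(-3.3765,-3.2915) cross=-38.425
  mode + wants cross > 0 → take C=(-1.2540,6.4720) (cross=38.425)
ex = (C−B)/|BC| = (0.2524,0.9676); ey = (-0.9676,0.2524)
P = B + 1.97·ex + -1.82·ey = (-0.2577,3.0808)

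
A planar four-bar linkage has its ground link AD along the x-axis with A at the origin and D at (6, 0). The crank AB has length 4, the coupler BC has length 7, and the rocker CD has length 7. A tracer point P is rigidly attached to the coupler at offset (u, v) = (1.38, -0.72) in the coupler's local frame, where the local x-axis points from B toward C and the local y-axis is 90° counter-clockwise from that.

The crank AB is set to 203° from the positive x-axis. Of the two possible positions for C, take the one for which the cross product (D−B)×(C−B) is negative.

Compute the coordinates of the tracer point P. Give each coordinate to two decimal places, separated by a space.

-3.00 -2.96

A=(0,0), D=(6.00,0)
B = A + 4.00·(cos203°, sin203°) = (-3.6820, -1.5629)
|BD| = 9.8074
circle(B,7.00) ∩ circle(D,7.00): a=4.9037, h=4.9954
  candidates: C₊=(0.3629,4.1501) cross=48.992; C₋=(1.9551,-5.7130) cross=-48.992
  mode - wants cross < 0 → take C=(1.9551,-5.7130) (cross=-48.992)
ex = (C−B)/|BC| = (0.8053,-0.5929); ey = (0.5929,0.8053)
P = B + 1.38·ex + -0.72·ey = (-2.9976,-2.9609)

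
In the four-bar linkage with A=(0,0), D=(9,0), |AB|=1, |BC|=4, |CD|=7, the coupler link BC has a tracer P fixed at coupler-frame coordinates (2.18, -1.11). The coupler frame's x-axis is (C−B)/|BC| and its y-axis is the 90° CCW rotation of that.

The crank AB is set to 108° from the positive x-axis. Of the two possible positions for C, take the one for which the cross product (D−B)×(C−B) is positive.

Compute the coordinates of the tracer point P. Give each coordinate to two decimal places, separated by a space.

A=(0,0), D=(9.00,0)
B = A + 1.00·(cos108°, sin108°) = (-0.3090, 0.9511)
|BD| = 9.3575
circle(B,4.00) ∩ circle(D,7.00): a=2.9154, h=2.7387
  candidates: C₊=(2.8697,3.3792) cross=25.627; C₋=(2.3130,-2.0697) cross=-25.627
  mode + wants cross > 0 → take C=(2.8697,3.3792) (cross=25.627)
ex = (C−B)/|BC| = (0.7947,0.6070); ey = (-0.6070,0.7947)
P = B + 2.18·ex + -1.11·ey = (2.0972,1.3923)

2.10 1.39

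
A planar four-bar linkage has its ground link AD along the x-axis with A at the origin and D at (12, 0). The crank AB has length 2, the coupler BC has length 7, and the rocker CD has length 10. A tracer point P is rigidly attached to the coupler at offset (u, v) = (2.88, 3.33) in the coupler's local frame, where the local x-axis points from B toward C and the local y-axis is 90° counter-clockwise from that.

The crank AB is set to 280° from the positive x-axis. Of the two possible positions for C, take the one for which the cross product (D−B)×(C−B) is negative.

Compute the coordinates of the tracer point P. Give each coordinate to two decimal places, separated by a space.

4.75 -1.88

A=(0,0), D=(12.00,0)
B = A + 2.00·(cos280°, sin280°) = (0.3473, -1.9696)
|BD| = 11.8180
circle(B,7.00) ∩ circle(D,10.00): a=3.7513, h=5.9100
  candidates: C₊=(3.0611,4.4829) cross=69.844; C₋=(5.0311,-7.1718) cross=-69.844
  mode - wants cross < 0 → take C=(5.0311,-7.1718) (cross=-69.844)
ex = (C−B)/|BC| = (0.6691,-0.7432); ey = (0.7432,0.6691)
P = B + 2.88·ex + 3.33·ey = (4.7491,-1.8818)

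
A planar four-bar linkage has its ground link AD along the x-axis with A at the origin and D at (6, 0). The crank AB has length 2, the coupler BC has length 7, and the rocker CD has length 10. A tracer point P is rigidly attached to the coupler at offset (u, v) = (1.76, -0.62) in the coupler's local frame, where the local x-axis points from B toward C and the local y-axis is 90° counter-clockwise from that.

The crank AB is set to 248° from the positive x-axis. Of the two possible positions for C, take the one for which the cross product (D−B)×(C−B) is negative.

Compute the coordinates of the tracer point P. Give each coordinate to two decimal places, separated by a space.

A=(0,0), D=(6.00,0)
B = A + 2.00·(cos248°, sin248°) = (-0.7492, -1.8544)
|BD| = 6.9993
circle(B,7.00) ∩ circle(D,10.00): a=-0.1435, h=6.9985
  candidates: C₊=(-2.7418,4.8560) cross=48.985; C₋=(0.9665,-8.6408) cross=-48.985
  mode - wants cross < 0 → take C=(0.9665,-8.6408) (cross=-48.985)
ex = (C−B)/|BC| = (0.2451,-0.9695); ey = (0.9695,0.2451)
P = B + 1.76·ex + -0.62·ey = (-0.9189,-3.7126)

-0.92 -3.71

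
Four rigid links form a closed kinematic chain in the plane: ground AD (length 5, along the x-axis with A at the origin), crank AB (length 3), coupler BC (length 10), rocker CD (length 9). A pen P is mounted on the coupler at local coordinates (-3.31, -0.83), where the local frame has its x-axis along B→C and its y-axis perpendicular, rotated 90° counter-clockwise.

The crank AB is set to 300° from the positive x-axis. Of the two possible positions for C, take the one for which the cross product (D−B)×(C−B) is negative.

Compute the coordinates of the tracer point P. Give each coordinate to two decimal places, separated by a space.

-1.82 -1.80

A=(0,0), D=(5.00,0)
B = A + 3.00·(cos300°, sin300°) = (1.5000, -2.5981)
|BD| = 4.3589
circle(B,10.00) ∩ circle(D,9.00): a=4.3589, h=9.0000
  candidates: C₊=(-0.3644,7.2266) cross=39.230; C₋=(10.3644,-7.2266) cross=-39.230
  mode - wants cross < 0 → take C=(10.3644,-7.2266) (cross=-39.230)
ex = (C−B)/|BC| = (0.8864,-0.4629); ey = (0.4629,0.8864)
P = B + -3.31·ex + -0.83·ey = (-1.8183,-1.8018)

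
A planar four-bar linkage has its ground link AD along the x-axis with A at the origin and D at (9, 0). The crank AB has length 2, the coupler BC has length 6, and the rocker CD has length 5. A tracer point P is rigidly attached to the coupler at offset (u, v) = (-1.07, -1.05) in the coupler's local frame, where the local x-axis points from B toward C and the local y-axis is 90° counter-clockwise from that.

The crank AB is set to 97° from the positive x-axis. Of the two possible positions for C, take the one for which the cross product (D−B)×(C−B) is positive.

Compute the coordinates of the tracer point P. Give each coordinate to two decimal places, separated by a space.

-0.99 0.69

A=(0,0), D=(9.00,0)
B = A + 2.00·(cos97°, sin97°) = (-0.2437, 1.9851)
|BD| = 9.4545
circle(B,6.00) ∩ circle(D,5.00): a=5.3090, h=2.7955
  candidates: C₊=(5.5338,3.6036) cross=26.430; C₋=(4.3599,-1.8628) cross=-26.430
  mode + wants cross > 0 → take C=(5.5338,3.6036) (cross=26.430)
ex = (C−B)/|BC| = (0.9629,0.2697); ey = (-0.2697,0.9629)
P = B + -1.07·ex + -1.05·ey = (-0.9908,0.6854)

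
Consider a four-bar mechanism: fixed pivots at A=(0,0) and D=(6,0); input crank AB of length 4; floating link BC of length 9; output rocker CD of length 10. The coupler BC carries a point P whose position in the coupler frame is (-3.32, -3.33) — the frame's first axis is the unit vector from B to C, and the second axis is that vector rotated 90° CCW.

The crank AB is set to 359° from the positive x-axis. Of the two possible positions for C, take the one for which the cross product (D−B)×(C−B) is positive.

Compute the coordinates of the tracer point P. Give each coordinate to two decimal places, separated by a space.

8.46 -1.55

A=(0,0), D=(6.00,0)
B = A + 4.00·(cos359°, sin359°) = (3.9994, -0.0698)
|BD| = 2.0018
circle(B,9.00) ∩ circle(D,10.00): a=-3.7448, h=8.1839
  candidates: C₊=(-0.0285,7.9786) cross=16.383; C₋=(0.5423,-8.3794) cross=-16.383
  mode + wants cross > 0 → take C=(-0.0285,7.9786) (cross=16.383)
ex = (C−B)/|BC| = (-0.4475,0.8943); ey = (-0.8943,-0.4475)
P = B + -3.32·ex + -3.33·ey = (8.4631,-1.5485)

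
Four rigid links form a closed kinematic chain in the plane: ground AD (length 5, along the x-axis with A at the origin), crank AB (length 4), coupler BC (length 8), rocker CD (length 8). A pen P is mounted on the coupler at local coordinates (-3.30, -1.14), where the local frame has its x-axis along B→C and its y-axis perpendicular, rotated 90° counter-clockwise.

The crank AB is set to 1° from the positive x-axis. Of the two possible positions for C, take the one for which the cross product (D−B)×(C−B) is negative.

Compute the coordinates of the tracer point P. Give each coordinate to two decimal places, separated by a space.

A=(0,0), D=(5.00,0)
B = A + 4.00·(cos1°, sin1°) = (3.9994, 0.0698)
|BD| = 1.0030
circle(B,8.00) ∩ circle(D,8.00): a=0.5015, h=7.9843
  candidates: C₊=(5.0554,7.9998) cross=8.009; C₋=(3.9440,-7.9300) cross=-8.009
  mode - wants cross < 0 → take C=(3.9440,-7.9300) (cross=-8.009)
ex = (C−B)/|BC| = (-0.0069,-1.0000); ey = (1.0000,-0.0069)
P = B + -3.30·ex + -1.14·ey = (2.8823,3.3776)

2.88 3.38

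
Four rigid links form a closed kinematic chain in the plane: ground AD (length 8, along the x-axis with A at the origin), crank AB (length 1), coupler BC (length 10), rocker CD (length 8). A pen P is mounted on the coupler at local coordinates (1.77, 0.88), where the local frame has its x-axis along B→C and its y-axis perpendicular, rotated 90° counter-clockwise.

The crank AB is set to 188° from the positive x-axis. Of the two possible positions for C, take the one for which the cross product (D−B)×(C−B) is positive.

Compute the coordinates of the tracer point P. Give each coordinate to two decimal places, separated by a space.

A=(0,0), D=(8.00,0)
B = A + 1.00·(cos188°, sin188°) = (-0.9903, -0.1392)
|BD| = 8.9913
circle(B,10.00) ∩ circle(D,8.00): a=6.4976, h=7.6014
  candidates: C₊=(5.3889,7.5619) cross=68.347; C₋=(5.6242,-7.6391) cross=-68.347
  mode + wants cross > 0 → take C=(5.3889,7.5619) (cross=68.347)
ex = (C−B)/|BC| = (0.6379,0.7701); ey = (-0.7701,0.6379)
P = B + 1.77·ex + 0.88·ey = (-0.5388,1.7853)

-0.54 1.79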